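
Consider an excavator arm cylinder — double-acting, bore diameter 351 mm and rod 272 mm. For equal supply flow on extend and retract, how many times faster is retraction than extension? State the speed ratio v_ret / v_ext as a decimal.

Cap-side area A_cap = π/4 × (351 mm)² = 96760 mm^2
Rod-side annular area A_ann = π/4 × (351² − 272²) = 38650 mm^2
For equal Q, v ∝ 1/A, so v_ret/v_ext = A_cap/A_ann.

v_ret/v_ext ≈ 2.50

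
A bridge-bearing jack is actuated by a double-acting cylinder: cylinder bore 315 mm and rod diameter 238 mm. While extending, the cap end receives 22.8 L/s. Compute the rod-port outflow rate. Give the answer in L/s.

Cap-side area A_cap = π/4 × (315 mm)² = 77930 mm^2
Rod-side annular area A_ann = π/4 × (315² − 238²) = 33440 mm^2
Piston speed v = Q_in/A_cap; rod-end outflow Q_out = v × A_ann = Q_in × A_ann/A_cap.

Q_out ≈ 9.78 L/s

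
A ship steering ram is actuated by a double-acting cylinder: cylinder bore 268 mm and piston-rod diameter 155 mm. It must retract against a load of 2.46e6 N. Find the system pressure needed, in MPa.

P ≈ 65.5 MPa

Rod-side annular area A_ann = π/4 × (268² − 155²) = 37540 mm^2
Retraction: pressure acts on the annular area.
P = F / A = 2.46e6 N / A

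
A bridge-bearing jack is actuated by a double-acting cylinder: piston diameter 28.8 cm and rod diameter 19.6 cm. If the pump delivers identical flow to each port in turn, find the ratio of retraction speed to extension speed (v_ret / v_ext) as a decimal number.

Cap-side area A_cap = π/4 × (28.8 cm)² = 651.4 cm^2
Rod-side annular area A_ann = π/4 × (28.8² − 19.6²) = 349.7 cm^2
For equal Q, v ∝ 1/A, so v_ret/v_ext = A_cap/A_ann.

v_ret/v_ext ≈ 1.86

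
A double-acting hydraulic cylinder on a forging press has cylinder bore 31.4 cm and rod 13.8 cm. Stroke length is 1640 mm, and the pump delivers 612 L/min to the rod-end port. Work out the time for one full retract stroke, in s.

t ≈ 10.0 s

Rod-side annular area A_ann = π/4 × (31.4² − 13.8²) = 624.8 cm^2
Swept volume V = A × L; t = V / Q = A·L / Q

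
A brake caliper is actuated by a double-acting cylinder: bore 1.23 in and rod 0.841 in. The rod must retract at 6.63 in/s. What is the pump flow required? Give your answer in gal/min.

Rod-side annular area A_ann = π/4 × (1.23² − 0.841²) = 0.6327 in^2
Q = A × v

Q ≈ 1.09 gal/min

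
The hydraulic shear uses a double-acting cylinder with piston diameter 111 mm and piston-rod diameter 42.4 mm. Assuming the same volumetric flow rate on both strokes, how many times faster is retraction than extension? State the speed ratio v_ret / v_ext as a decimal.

v_ret/v_ext ≈ 1.17

Cap-side area A_cap = π/4 × (111 mm)² = 9677 mm^2
Rod-side annular area A_ann = π/4 × (111² − 42.4²) = 8265 mm^2
For equal Q, v ∝ 1/A, so v_ret/v_ext = A_cap/A_ann.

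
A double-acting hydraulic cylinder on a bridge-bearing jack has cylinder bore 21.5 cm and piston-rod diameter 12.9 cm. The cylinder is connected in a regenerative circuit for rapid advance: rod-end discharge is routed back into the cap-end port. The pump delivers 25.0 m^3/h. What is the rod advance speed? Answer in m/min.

v ≈ 31.9 m/min

In regeneration the rod-end outflow joins the pump flow into the cap end, so the net volume the pump must supply per unit advance equals the rod cross-section area.
Rod cross-section A_rod = π/4 × (12.9 cm)² = 130.7 cm^2
v = Q_pump / A_rod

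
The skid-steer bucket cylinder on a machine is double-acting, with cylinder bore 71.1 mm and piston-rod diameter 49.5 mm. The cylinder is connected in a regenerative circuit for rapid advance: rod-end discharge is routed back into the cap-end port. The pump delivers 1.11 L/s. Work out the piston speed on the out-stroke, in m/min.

In regeneration the rod-end outflow joins the pump flow into the cap end, so the net volume the pump must supply per unit advance equals the rod cross-section area.
Rod cross-section A_rod = π/4 × (49.5 mm)² = 1924 mm^2
v = Q_pump / A_rod

v ≈ 34.6 m/min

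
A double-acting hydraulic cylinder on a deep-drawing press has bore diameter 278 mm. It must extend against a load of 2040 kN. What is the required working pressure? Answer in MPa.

P ≈ 33.6 MPa

Cap-side area A_cap = π/4 × (278 mm)² = 60700 mm^2
P = F / A = 2040 kN / A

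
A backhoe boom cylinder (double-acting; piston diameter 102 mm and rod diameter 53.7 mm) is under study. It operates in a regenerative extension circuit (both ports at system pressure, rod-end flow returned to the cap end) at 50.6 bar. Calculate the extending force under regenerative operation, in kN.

F ≈ 11.5 kN

With equal pressure on both faces, forces on the annular region cancel; the net push is pressure × rod cross-section.
Rod cross-section A_rod = π/4 × (53.7 mm)² = 2265 mm^2
F = P × A_rod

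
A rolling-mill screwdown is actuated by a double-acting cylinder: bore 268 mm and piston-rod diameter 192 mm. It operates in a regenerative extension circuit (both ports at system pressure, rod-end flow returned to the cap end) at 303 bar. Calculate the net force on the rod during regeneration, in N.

F ≈ 8.77e5 N

With equal pressure on both faces, forces on the annular region cancel; the net push is pressure × rod cross-section.
Rod cross-section A_rod = π/4 × (192 mm)² = 28950 mm^2
F = P × A_rod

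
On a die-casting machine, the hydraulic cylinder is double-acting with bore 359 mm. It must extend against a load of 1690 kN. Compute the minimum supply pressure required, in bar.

P ≈ 167 bar

Cap-side area A_cap = π/4 × (359 mm)² = 1.012e5 mm^2
P = F / A = 1690 kN / A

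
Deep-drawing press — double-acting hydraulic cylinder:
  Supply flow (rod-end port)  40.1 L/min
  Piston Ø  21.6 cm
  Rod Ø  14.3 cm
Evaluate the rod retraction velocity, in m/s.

Rod-side annular area A_ann = π/4 × (21.6² − 14.3²) = 205.8 cm^2
Flow into the rod-end port fills the annular volume.
v = Q / A

v ≈ 0.0325 m/s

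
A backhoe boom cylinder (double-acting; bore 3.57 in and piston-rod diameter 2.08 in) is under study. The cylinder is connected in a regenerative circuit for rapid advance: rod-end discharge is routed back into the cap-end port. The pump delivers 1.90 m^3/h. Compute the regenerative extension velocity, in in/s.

In regeneration the rod-end outflow joins the pump flow into the cap end, so the net volume the pump must supply per unit advance equals the rod cross-section area.
Rod cross-section A_rod = π/4 × (2.08 in)² = 3.398 in^2
v = Q_pump / A_rod

v ≈ 9.48 in/s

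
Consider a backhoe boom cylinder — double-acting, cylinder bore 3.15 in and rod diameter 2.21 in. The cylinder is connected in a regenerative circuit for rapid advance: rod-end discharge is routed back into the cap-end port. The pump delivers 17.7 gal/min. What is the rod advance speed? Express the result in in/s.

In regeneration the rod-end outflow joins the pump flow into the cap end, so the net volume the pump must supply per unit advance equals the rod cross-section area.
Rod cross-section A_rod = π/4 × (2.21 in)² = 3.836 in^2
v = Q_pump / A_rod

v ≈ 17.8 in/s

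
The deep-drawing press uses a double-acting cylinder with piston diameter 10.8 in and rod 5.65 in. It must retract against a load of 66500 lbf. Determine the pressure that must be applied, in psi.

P ≈ 999 psi

Rod-side annular area A_ann = π/4 × (10.8² − 5.65²) = 66.54 in^2
Retraction: pressure acts on the annular area.
P = F / A = 66500 lbf / A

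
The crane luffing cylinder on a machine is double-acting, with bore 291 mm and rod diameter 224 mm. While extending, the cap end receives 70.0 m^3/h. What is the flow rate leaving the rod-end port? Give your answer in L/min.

Cap-side area A_cap = π/4 × (291 mm)² = 66510 mm^2
Rod-side annular area A_ann = π/4 × (291² − 224²) = 27100 mm^2
Piston speed v = Q_in/A_cap; rod-end outflow Q_out = v × A_ann = Q_in × A_ann/A_cap.

Q_out ≈ 475 L/min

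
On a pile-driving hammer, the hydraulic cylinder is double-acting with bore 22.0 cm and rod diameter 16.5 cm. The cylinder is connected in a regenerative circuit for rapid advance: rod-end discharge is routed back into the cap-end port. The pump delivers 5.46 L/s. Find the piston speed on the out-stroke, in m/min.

v ≈ 15.3 m/min

In regeneration the rod-end outflow joins the pump flow into the cap end, so the net volume the pump must supply per unit advance equals the rod cross-section area.
Rod cross-section A_rod = π/4 × (16.5 cm)² = 213.8 cm^2
v = Q_pump / A_rod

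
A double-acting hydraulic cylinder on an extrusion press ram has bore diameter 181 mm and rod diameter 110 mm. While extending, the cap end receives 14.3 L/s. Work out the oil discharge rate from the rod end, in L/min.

Q_out ≈ 541 L/min

Cap-side area A_cap = π/4 × (181 mm)² = 25730 mm^2
Rod-side annular area A_ann = π/4 × (181² − 110²) = 16230 mm^2
Piston speed v = Q_in/A_cap; rod-end outflow Q_out = v × A_ann = Q_in × A_ann/A_cap.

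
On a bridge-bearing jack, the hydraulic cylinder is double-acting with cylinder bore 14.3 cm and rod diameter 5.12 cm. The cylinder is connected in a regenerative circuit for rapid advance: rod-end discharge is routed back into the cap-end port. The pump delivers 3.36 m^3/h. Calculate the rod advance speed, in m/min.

v ≈ 27.2 m/min

In regeneration the rod-end outflow joins the pump flow into the cap end, so the net volume the pump must supply per unit advance equals the rod cross-section area.
Rod cross-section A_rod = π/4 × (5.12 cm)² = 20.59 cm^2
v = Q_pump / A_rod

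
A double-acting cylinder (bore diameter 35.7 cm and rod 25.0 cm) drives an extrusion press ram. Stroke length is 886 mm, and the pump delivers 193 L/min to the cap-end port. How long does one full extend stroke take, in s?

t ≈ 27.6 s

Cap-side area A_cap = π/4 × (35.7 cm)² = 1001 cm^2
Swept volume V = A × L; t = V / Q = A·L / Q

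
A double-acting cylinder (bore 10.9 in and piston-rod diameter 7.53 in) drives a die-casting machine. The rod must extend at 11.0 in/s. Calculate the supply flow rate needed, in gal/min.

Q ≈ 267 gal/min

Cap-side area A_cap = π/4 × (10.9 in)² = 93.31 in^2
Q = A × v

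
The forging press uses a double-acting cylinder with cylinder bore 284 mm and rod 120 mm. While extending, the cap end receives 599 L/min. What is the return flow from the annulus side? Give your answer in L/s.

Q_out ≈ 8.20 L/s

Cap-side area A_cap = π/4 × (284 mm)² = 63350 mm^2
Rod-side annular area A_ann = π/4 × (284² − 120²) = 52040 mm^2
Piston speed v = Q_in/A_cap; rod-end outflow Q_out = v × A_ann = Q_in × A_ann/A_cap.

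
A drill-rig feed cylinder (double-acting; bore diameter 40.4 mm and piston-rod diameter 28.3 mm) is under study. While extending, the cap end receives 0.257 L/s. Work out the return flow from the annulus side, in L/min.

Q_out ≈ 7.85 L/min

Cap-side area A_cap = π/4 × (40.4 mm)² = 1282 mm^2
Rod-side annular area A_ann = π/4 × (40.4² − 28.3²) = 652.9 mm^2
Piston speed v = Q_in/A_cap; rod-end outflow Q_out = v × A_ann = Q_in × A_ann/A_cap.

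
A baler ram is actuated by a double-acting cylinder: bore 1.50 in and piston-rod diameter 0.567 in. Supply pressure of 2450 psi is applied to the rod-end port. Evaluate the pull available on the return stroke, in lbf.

F ≈ 3710 lbf

Rod-side annular area A_ann = π/4 × (1.50² − 0.567²) = 1.515 in^2
On retraction the pressure acts on the annular area (bore minus rod).
F = P × A_ann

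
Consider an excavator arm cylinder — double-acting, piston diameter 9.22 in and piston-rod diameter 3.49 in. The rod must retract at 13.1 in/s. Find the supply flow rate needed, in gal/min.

Q ≈ 195 gal/min

Rod-side annular area A_ann = π/4 × (9.22² − 3.49²) = 57.20 in^2
Q = A × v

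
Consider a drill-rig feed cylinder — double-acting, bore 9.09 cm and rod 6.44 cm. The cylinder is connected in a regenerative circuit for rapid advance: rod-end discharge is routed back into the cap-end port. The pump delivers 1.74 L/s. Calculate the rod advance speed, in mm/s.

In regeneration the rod-end outflow joins the pump flow into the cap end, so the net volume the pump must supply per unit advance equals the rod cross-section area.
Rod cross-section A_rod = π/4 × (6.44 cm)² = 32.57 cm^2
v = Q_pump / A_rod

v ≈ 534 mm/s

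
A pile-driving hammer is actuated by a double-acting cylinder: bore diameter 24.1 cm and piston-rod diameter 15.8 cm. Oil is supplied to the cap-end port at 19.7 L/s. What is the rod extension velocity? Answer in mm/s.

v ≈ 432 mm/s

Cap-side area A_cap = π/4 × (24.1 cm)² = 456.2 cm^2
v = Q / A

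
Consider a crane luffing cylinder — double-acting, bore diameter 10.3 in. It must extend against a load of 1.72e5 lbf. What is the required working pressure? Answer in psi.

Cap-side area A_cap = π/4 × (10.3 in)² = 83.32 in^2
P = F / A = 1.72e5 lbf / A

P ≈ 2060 psi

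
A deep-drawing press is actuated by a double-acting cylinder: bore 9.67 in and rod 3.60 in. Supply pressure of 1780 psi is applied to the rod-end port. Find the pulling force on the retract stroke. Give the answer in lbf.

F ≈ 1.13e5 lbf

Rod-side annular area A_ann = π/4 × (9.67² − 3.60²) = 63.26 in^2
On retraction the pressure acts on the annular area (bore minus rod).
F = P × A_ann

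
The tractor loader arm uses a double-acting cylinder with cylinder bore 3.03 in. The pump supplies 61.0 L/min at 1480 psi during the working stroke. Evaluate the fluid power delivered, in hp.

Hydraulic power = P × Q

W ≈ 13.9 hp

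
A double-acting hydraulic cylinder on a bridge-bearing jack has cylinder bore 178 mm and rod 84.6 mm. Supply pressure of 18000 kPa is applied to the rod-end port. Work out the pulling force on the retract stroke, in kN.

Rod-side annular area A_ann = π/4 × (178² − 84.6²) = 19260 mm^2
On retraction the pressure acts on the annular area (bore minus rod).
F = P × A_ann

F ≈ 347 kN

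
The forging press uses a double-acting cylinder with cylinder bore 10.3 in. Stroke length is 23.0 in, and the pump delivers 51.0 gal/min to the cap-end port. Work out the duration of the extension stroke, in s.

Cap-side area A_cap = π/4 × (10.3 in)² = 83.32 in^2
Swept volume V = A × L; t = V / Q = A·L / Q

t ≈ 9.76 s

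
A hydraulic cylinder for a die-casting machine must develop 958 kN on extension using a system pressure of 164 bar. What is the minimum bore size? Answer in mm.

D ≈ 273 mm

Extension force acts on the full piston face: F = P × (π/4)D².
D = √(4F / (πP)) = √(4 × 958 kN / (π × 164 bar))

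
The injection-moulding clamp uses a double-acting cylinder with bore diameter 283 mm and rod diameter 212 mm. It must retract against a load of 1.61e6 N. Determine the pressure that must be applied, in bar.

P ≈ 583 bar

Rod-side annular area A_ann = π/4 × (283² − 212²) = 27600 mm^2
Retraction: pressure acts on the annular area.
P = F / A = 1.61e6 N / A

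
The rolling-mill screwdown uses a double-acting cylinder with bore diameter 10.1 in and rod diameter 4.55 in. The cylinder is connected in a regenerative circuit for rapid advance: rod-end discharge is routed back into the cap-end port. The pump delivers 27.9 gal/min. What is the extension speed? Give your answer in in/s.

In regeneration the rod-end outflow joins the pump flow into the cap end, so the net volume the pump must supply per unit advance equals the rod cross-section area.
Rod cross-section A_rod = π/4 × (4.55 in)² = 16.26 in^2
v = Q_pump / A_rod

v ≈ 6.61 in/s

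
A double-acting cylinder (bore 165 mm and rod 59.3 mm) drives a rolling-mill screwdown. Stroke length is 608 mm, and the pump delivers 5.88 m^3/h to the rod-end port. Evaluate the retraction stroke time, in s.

t ≈ 6.93 s

Rod-side annular area A_ann = π/4 × (165² − 59.3²) = 18620 mm^2
Swept volume V = A × L; t = V / Q = A·L / Q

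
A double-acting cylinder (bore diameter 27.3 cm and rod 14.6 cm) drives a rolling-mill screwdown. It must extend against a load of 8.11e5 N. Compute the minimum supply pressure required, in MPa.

Cap-side area A_cap = π/4 × (27.3 cm)² = 585.3 cm^2
P = F / A = 8.11e5 N / A

P ≈ 13.9 MPa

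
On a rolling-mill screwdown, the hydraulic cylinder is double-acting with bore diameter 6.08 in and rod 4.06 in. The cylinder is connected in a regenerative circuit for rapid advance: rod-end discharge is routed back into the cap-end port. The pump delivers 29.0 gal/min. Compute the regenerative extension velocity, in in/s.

In regeneration the rod-end outflow joins the pump flow into the cap end, so the net volume the pump must supply per unit advance equals the rod cross-section area.
Rod cross-section A_rod = π/4 × (4.06 in)² = 12.95 in^2
v = Q_pump / A_rod

v ≈ 8.62 in/s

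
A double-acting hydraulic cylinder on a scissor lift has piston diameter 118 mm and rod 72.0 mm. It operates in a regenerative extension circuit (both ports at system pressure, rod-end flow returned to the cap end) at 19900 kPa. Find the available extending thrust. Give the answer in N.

With equal pressure on both faces, forces on the annular region cancel; the net push is pressure × rod cross-section.
Rod cross-section A_rod = π/4 × (72.0 mm)² = 4072 mm^2
F = P × A_rod

F ≈ 81000 N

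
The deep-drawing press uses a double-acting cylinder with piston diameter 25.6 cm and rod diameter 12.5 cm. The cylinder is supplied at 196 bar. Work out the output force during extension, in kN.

F ≈ 1010 kN

Cap-side area A_cap = π/4 × (25.6 cm)² = 514.7 cm^2
F = P × A_cap = 196 bar × A_cap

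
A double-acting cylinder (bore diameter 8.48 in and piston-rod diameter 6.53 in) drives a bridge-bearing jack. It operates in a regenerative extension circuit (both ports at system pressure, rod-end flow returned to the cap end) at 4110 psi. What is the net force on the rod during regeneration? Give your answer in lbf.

F ≈ 1.38e5 lbf

With equal pressure on both faces, forces on the annular region cancel; the net push is pressure × rod cross-section.
Rod cross-section A_rod = π/4 × (6.53 in)² = 33.49 in^2
F = P × A_rod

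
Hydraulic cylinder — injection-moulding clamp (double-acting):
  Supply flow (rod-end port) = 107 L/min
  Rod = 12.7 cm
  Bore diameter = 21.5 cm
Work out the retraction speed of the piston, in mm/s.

Rod-side annular area A_ann = π/4 × (21.5² − 12.7²) = 236.4 cm^2
Flow into the rod-end port fills the annular volume.
v = Q / A

v ≈ 75.4 mm/s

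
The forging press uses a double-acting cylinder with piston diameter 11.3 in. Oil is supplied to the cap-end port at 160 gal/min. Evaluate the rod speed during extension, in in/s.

Cap-side area A_cap = π/4 × (11.3 in)² = 100.3 in^2
v = Q / A

v ≈ 6.14 in/s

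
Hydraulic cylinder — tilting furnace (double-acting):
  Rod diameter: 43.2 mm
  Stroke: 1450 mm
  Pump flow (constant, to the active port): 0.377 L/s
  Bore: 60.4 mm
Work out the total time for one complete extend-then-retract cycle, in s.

t ≈ 16.4 s

Cap-side area A_cap = π/4 × (60.4 mm)² = 2865 mm^2
Rod-side annular area A_ann = π/4 × (60.4² − 43.2²) = 1400 mm^2
t_ext = A_cap·L/Q = 11.02 s
t_ret = A_ann·L/Q = 5.383 s
t_cycle = t_ext + t_ret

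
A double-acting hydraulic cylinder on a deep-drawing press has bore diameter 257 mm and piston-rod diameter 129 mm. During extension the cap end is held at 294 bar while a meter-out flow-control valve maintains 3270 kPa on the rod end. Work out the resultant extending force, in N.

Cap-side area A_cap = π/4 × (257 mm)² = 51870 mm^2
Rod-side annular area A_ann = π/4 × (257² − 129²) = 38800 mm^2
Net thrust = P_cap·A_cap − P_rod·A_ann = 1.525e6 N − 1.269e5 N

F ≈ 1.40e6 N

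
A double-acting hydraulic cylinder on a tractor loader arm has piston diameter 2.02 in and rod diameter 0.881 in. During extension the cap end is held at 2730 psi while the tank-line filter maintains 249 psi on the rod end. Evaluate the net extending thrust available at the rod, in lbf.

Cap-side area A_cap = π/4 × (2.02 in)² = 3.205 in^2
Rod-side annular area A_ann = π/4 × (2.02² − 0.881²) = 2.595 in^2
Net thrust = P_cap·A_cap − P_rod·A_ann = 8749 lbf − 646.2 lbf

F ≈ 8100 lbf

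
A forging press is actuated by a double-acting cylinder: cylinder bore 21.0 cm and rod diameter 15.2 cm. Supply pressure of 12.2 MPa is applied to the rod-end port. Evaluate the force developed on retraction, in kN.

Rod-side annular area A_ann = π/4 × (21.0² − 15.2²) = 164.9 cm^2
On retraction the pressure acts on the annular area (bore minus rod).
F = P × A_ann

F ≈ 201 kN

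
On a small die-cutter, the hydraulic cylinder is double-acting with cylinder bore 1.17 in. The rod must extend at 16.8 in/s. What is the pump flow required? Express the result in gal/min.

Q ≈ 4.69 gal/min

Cap-side area A_cap = π/4 × (1.17 in)² = 1.075 in^2
Q = A × v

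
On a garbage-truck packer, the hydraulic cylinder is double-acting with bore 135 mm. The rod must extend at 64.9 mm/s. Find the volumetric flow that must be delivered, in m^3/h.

Cap-side area A_cap = π/4 × (135 mm)² = 14310 mm^2
Q = A × v

Q ≈ 3.34 m^3/h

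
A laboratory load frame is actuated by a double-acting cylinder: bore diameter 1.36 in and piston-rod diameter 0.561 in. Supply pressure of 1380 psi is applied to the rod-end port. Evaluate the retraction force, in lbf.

Rod-side annular area A_ann = π/4 × (1.36² − 0.561²) = 1.205 in^2
On retraction the pressure acts on the annular area (bore minus rod).
F = P × A_ann

F ≈ 1660 lbf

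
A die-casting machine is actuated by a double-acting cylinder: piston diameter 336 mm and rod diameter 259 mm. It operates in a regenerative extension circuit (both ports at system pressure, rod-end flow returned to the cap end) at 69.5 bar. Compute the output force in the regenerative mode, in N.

With equal pressure on both faces, forces on the annular region cancel; the net push is pressure × rod cross-section.
Rod cross-section A_rod = π/4 × (259 mm)² = 52690 mm^2
F = P × A_rod

F ≈ 3.66e5 N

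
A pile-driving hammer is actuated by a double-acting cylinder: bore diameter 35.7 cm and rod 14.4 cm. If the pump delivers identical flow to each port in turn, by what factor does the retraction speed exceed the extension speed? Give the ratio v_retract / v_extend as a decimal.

v_ret/v_ext ≈ 1.19

Cap-side area A_cap = π/4 × (35.7 cm)² = 1001 cm^2
Rod-side annular area A_ann = π/4 × (35.7² − 14.4²) = 838.1 cm^2
For equal Q, v ∝ 1/A, so v_ret/v_ext = A_cap/A_ann.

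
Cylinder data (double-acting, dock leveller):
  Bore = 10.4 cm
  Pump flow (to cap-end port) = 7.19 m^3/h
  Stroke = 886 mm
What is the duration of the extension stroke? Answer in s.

Cap-side area A_cap = π/4 × (10.4 cm)² = 84.95 cm^2
Swept volume V = A × L; t = V / Q = A·L / Q

t ≈ 3.77 s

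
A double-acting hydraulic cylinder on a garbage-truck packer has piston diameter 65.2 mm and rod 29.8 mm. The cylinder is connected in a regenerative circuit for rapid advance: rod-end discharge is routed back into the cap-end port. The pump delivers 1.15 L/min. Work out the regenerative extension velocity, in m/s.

v ≈ 0.0275 m/s

In regeneration the rod-end outflow joins the pump flow into the cap end, so the net volume the pump must supply per unit advance equals the rod cross-section area.
Rod cross-section A_rod = π/4 × (29.8 mm)² = 697.5 mm^2
v = Q_pump / A_rod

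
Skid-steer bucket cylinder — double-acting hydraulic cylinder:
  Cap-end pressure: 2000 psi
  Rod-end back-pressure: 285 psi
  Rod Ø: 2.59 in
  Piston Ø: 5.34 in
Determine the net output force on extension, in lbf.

F ≈ 39900 lbf

Cap-side area A_cap = π/4 × (5.34 in)² = 22.40 in^2
Rod-side annular area A_ann = π/4 × (5.34² − 2.59²) = 17.13 in^2
Net thrust = P_cap·A_cap − P_rod·A_ann = 44790 lbf − 4881 lbf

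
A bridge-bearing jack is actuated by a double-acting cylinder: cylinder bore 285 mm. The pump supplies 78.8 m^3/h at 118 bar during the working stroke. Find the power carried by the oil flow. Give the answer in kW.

W ≈ 258 kW

Hydraulic power = P × Q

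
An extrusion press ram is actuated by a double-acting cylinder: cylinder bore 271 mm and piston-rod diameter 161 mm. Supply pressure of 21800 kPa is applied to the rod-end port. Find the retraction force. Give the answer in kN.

Rod-side annular area A_ann = π/4 × (271² − 161²) = 37320 mm^2
On retraction the pressure acts on the annular area (bore minus rod).
F = P × A_ann

F ≈ 814 kN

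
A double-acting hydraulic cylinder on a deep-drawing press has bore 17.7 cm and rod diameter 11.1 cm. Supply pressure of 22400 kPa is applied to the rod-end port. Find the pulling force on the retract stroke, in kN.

Rod-side annular area A_ann = π/4 × (17.7² − 11.1²) = 149.3 cm^2
On retraction the pressure acts on the annular area (bore minus rod).
F = P × A_ann

F ≈ 334 kN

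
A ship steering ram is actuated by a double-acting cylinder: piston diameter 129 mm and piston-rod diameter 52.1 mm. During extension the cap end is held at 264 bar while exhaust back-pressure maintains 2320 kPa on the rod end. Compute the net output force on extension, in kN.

Cap-side area A_cap = π/4 × (129 mm)² = 13070 mm^2
Rod-side annular area A_ann = π/4 × (129² − 52.1²) = 10940 mm^2
Net thrust = P_cap·A_cap − P_rod·A_ann = 345.0 kN − 25.38 kN

F ≈ 320 kN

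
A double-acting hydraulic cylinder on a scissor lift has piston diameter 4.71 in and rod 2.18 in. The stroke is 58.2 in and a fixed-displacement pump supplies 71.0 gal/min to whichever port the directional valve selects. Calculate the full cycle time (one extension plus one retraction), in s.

t ≈ 6.62 s

Cap-side area A_cap = π/4 × (4.71 in)² = 17.42 in^2
Rod-side annular area A_ann = π/4 × (4.71² − 2.18²) = 13.69 in^2
t_ext = A_cap·L/Q = 3.710 s
t_ret = A_ann·L/Q = 2.915 s
t_cycle = t_ext + t_ret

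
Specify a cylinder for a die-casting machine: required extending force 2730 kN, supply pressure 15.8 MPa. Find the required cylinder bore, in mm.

D ≈ 469 mm

Extension force acts on the full piston face: F = P × (π/4)D².
D = √(4F / (πP)) = √(4 × 2730 kN / (π × 15.8 MPa))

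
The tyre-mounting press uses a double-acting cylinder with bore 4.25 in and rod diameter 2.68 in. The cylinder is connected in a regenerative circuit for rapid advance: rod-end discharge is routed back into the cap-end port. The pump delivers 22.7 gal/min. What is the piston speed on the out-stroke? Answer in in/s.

In regeneration the rod-end outflow joins the pump flow into the cap end, so the net volume the pump must supply per unit advance equals the rod cross-section area.
Rod cross-section A_rod = π/4 × (2.68 in)² = 5.641 in^2
v = Q_pump / A_rod

v ≈ 15.5 in/s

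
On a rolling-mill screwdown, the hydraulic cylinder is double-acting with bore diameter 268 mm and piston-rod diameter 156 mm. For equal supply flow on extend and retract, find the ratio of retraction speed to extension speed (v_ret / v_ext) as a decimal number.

Cap-side area A_cap = π/4 × (268 mm)² = 56410 mm^2
Rod-side annular area A_ann = π/4 × (268² − 156²) = 37300 mm^2
For equal Q, v ∝ 1/A, so v_ret/v_ext = A_cap/A_ann.

v_ret/v_ext ≈ 1.51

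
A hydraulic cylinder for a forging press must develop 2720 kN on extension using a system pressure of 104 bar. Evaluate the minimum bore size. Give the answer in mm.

D ≈ 577 mm

Extension force acts on the full piston face: F = P × (π/4)D².
D = √(4F / (πP)) = √(4 × 2720 kN / (π × 104 bar))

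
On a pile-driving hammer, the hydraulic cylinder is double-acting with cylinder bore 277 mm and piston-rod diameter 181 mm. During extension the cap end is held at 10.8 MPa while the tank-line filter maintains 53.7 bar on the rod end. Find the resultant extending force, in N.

Cap-side area A_cap = π/4 × (277 mm)² = 60260 mm^2
Rod-side annular area A_ann = π/4 × (277² − 181²) = 34530 mm^2
Net thrust = P_cap·A_cap − P_rod·A_ann = 6.508e5 N − 1.854e5 N

F ≈ 4.65e5 N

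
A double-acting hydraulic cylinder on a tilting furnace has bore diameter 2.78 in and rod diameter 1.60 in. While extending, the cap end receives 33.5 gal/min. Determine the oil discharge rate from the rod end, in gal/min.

Cap-side area A_cap = π/4 × (2.78 in)² = 6.070 in^2
Rod-side annular area A_ann = π/4 × (2.78² − 1.60²) = 4.059 in^2
Piston speed v = Q_in/A_cap; rod-end outflow Q_out = v × A_ann = Q_in × A_ann/A_cap.

Q_out ≈ 22.4 gal/min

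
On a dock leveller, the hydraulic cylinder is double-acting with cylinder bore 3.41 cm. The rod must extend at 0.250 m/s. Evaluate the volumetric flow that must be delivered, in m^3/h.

Cap-side area A_cap = π/4 × (3.41 cm)² = 9.133 cm^2
Q = A × v

Q ≈ 0.822 m^3/h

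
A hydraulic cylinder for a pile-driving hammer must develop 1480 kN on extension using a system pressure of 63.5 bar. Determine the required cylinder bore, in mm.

D ≈ 545 mm

Extension force acts on the full piston face: F = P × (π/4)D².
D = √(4F / (πP)) = √(4 × 1480 kN / (π × 63.5 bar))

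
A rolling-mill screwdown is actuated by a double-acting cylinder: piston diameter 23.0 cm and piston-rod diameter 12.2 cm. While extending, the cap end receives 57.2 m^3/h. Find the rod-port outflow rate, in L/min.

Q_out ≈ 685 L/min

Cap-side area A_cap = π/4 × (23.0 cm)² = 415.5 cm^2
Rod-side annular area A_ann = π/4 × (23.0² − 12.2²) = 298.6 cm^2
Piston speed v = Q_in/A_cap; rod-end outflow Q_out = v × A_ann = Q_in × A_ann/A_cap.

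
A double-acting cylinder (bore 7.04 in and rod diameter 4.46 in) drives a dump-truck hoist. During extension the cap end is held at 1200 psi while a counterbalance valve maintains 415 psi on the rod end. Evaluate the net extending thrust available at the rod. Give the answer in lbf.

Cap-side area A_cap = π/4 × (7.04 in)² = 38.93 in^2
Rod-side annular area A_ann = π/4 × (7.04² − 4.46²) = 23.30 in^2
Net thrust = P_cap·A_cap − P_rod·A_ann = 46710 lbf − 9671 lbf

F ≈ 37000 lbf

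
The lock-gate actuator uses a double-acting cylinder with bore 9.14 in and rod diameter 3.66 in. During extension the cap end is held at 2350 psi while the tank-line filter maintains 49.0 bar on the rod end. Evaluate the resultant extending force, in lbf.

Cap-side area A_cap = π/4 × (9.14 in)² = 65.61 in^2
Rod-side annular area A_ann = π/4 × (9.14² − 3.66²) = 55.09 in^2
Net thrust = P_cap·A_cap − P_rod·A_ann = 1.542e5 lbf − 39150 lbf

F ≈ 1.15e5 lbf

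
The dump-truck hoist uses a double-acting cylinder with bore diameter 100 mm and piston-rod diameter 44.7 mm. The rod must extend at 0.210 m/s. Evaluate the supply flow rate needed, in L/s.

Cap-side area A_cap = π/4 × (100 mm)² = 7854 mm^2
Q = A × v

Q ≈ 1.65 L/s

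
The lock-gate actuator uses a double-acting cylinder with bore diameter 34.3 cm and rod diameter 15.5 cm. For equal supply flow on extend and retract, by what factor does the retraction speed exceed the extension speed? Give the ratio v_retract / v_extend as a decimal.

v_ret/v_ext ≈ 1.26

Cap-side area A_cap = π/4 × (34.3 cm)² = 924.0 cm^2
Rod-side annular area A_ann = π/4 × (34.3² − 15.5²) = 735.3 cm^2
For equal Q, v ∝ 1/A, so v_ret/v_ext = A_cap/A_ann.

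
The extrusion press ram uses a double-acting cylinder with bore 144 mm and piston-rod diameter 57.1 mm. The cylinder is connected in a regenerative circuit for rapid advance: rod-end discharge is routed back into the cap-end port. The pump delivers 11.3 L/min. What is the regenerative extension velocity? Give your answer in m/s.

In regeneration the rod-end outflow joins the pump flow into the cap end, so the net volume the pump must supply per unit advance equals the rod cross-section area.
Rod cross-section A_rod = π/4 × (57.1 mm)² = 2561 mm^2
v = Q_pump / A_rod

v ≈ 0.0735 m/s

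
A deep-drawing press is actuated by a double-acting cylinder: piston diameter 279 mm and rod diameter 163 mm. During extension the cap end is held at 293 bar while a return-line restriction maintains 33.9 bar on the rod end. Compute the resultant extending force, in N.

F ≈ 1.65e6 N

Cap-side area A_cap = π/4 × (279 mm)² = 61140 mm^2
Rod-side annular area A_ann = π/4 × (279² − 163²) = 40270 mm^2
Net thrust = P_cap·A_cap − P_rod·A_ann = 1.791e6 N − 1.365e5 N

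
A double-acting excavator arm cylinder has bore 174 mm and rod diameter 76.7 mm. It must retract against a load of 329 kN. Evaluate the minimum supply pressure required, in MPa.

Rod-side annular area A_ann = π/4 × (174² − 76.7²) = 19160 mm^2
Retraction: pressure acts on the annular area.
P = F / A = 329 kN / A

P ≈ 17.2 MPa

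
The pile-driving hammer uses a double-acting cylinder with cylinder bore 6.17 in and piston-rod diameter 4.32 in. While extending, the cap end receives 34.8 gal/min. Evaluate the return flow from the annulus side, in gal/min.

Q_out ≈ 17.7 gal/min

Cap-side area A_cap = π/4 × (6.17 in)² = 29.90 in^2
Rod-side annular area A_ann = π/4 × (6.17² − 4.32²) = 15.24 in^2
Piston speed v = Q_in/A_cap; rod-end outflow Q_out = v × A_ann = Q_in × A_ann/A_cap.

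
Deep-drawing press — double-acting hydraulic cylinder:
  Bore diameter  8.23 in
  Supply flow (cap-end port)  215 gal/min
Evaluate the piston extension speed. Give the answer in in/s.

Cap-side area A_cap = π/4 × (8.23 in)² = 53.20 in^2
v = Q / A

v ≈ 15.6 in/s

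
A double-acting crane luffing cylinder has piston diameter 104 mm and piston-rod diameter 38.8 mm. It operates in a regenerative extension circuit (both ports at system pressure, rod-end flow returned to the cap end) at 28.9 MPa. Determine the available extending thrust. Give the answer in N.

F ≈ 34200 N

With equal pressure on both faces, forces on the annular region cancel; the net push is pressure × rod cross-section.
Rod cross-section A_rod = π/4 × (38.8 mm)² = 1182 mm^2
F = P × A_rod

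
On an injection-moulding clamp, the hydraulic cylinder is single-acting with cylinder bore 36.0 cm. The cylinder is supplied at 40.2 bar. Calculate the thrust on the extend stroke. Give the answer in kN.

Cap-side area A_cap = π/4 × (36.0 cm)² = 1018 cm^2
F = P × A_cap = 40.2 bar × A_cap

F ≈ 409 kN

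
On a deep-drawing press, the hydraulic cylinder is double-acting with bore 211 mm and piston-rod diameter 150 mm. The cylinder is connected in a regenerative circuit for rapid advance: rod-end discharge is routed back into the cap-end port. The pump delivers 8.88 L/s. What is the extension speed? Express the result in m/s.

v ≈ 0.503 m/s

In regeneration the rod-end outflow joins the pump flow into the cap end, so the net volume the pump must supply per unit advance equals the rod cross-section area.
Rod cross-section A_rod = π/4 × (150 mm)² = 17670 mm^2
v = Q_pump / A_rod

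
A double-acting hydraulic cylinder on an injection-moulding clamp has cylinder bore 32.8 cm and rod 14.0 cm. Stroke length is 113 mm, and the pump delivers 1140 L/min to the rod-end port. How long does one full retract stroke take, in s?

Rod-side annular area A_ann = π/4 × (32.8² − 14.0²) = 691.0 cm^2
Swept volume V = A × L; t = V / Q = A·L / Q

t ≈ 0.411 s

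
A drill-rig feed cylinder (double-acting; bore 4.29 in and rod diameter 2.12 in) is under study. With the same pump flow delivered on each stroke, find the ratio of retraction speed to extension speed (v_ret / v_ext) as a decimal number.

Cap-side area A_cap = π/4 × (4.29 in)² = 14.45 in^2
Rod-side annular area A_ann = π/4 × (4.29² − 2.12²) = 10.92 in^2
For equal Q, v ∝ 1/A, so v_ret/v_ext = A_cap/A_ann.

v_ret/v_ext ≈ 1.32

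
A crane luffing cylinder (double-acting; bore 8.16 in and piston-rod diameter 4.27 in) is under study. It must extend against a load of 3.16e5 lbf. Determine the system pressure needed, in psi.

Cap-side area A_cap = π/4 × (8.16 in)² = 52.30 in^2
P = F / A = 3.16e5 lbf / A

P ≈ 6040 psi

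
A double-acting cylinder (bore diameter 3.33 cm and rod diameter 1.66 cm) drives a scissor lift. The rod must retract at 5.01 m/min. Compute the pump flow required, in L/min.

Q ≈ 3.28 L/min

Rod-side annular area A_ann = π/4 × (3.33² − 1.66²) = 6.545 cm^2
Q = A × v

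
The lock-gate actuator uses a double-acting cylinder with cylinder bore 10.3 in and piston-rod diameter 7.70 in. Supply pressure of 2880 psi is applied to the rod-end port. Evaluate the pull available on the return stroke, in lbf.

Rod-side annular area A_ann = π/4 × (10.3² − 7.70²) = 36.76 in^2
On retraction the pressure acts on the annular area (bore minus rod).
F = P × A_ann

F ≈ 1.06e5 lbf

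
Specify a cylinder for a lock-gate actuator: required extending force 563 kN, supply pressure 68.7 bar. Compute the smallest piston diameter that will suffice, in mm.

D ≈ 323 mm

Extension force acts on the full piston face: F = P × (π/4)D².
D = √(4F / (πP)) = √(4 × 563 kN / (π × 68.7 bar))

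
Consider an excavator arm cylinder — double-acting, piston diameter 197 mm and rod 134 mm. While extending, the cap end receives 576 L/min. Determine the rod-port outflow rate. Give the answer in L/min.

Cap-side area A_cap = π/4 × (197 mm)² = 30480 mm^2
Rod-side annular area A_ann = π/4 × (197² − 134²) = 16380 mm^2
Piston speed v = Q_in/A_cap; rod-end outflow Q_out = v × A_ann = Q_in × A_ann/A_cap.

Q_out ≈ 309 L/min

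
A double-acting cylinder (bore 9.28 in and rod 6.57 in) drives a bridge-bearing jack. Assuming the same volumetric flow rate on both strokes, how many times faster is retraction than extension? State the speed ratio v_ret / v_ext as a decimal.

Cap-side area A_cap = π/4 × (9.28 in)² = 67.64 in^2
Rod-side annular area A_ann = π/4 × (9.28² − 6.57²) = 33.74 in^2
For equal Q, v ∝ 1/A, so v_ret/v_ext = A_cap/A_ann.

v_ret/v_ext ≈ 2.00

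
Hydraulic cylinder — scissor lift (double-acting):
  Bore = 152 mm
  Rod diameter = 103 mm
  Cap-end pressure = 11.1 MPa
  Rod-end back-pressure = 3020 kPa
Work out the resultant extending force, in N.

Cap-side area A_cap = π/4 × (152 mm)² = 18150 mm^2
Rod-side annular area A_ann = π/4 × (152² − 103²) = 9814 mm^2
Net thrust = P_cap·A_cap − P_rod·A_ann = 2.014e5 N − 29640 N

F ≈ 1.72e5 N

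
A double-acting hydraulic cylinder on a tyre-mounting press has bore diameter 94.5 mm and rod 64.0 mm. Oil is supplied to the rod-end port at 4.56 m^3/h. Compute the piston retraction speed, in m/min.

v ≈ 20.0 m/min

Rod-side annular area A_ann = π/4 × (94.5² − 64.0²) = 3797 mm^2
Flow into the rod-end port fills the annular volume.
v = Q / A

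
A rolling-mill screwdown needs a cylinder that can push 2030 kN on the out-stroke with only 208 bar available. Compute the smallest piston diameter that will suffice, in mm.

D ≈ 353 mm

Extension force acts on the full piston face: F = P × (π/4)D².
D = √(4F / (πP)) = √(4 × 2030 kN / (π × 208 bar))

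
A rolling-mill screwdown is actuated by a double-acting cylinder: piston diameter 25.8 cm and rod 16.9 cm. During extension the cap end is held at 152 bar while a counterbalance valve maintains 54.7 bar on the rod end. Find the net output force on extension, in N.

F ≈ 6.31e5 N

Cap-side area A_cap = π/4 × (25.8 cm)² = 522.8 cm^2
Rod-side annular area A_ann = π/4 × (25.8² − 16.9²) = 298.5 cm^2
Net thrust = P_cap·A_cap − P_rod·A_ann = 7.946e5 N − 1.633e5 N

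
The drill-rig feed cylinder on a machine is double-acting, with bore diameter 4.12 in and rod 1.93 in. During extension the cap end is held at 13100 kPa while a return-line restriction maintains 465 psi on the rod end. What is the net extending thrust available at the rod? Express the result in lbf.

Cap-side area A_cap = π/4 × (4.12 in)² = 13.33 in^2
Rod-side annular area A_ann = π/4 × (4.12² − 1.93²) = 10.41 in^2
Net thrust = P_cap·A_cap − P_rod·A_ann = 25330 lbf − 4839 lbf

F ≈ 20500 lbf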